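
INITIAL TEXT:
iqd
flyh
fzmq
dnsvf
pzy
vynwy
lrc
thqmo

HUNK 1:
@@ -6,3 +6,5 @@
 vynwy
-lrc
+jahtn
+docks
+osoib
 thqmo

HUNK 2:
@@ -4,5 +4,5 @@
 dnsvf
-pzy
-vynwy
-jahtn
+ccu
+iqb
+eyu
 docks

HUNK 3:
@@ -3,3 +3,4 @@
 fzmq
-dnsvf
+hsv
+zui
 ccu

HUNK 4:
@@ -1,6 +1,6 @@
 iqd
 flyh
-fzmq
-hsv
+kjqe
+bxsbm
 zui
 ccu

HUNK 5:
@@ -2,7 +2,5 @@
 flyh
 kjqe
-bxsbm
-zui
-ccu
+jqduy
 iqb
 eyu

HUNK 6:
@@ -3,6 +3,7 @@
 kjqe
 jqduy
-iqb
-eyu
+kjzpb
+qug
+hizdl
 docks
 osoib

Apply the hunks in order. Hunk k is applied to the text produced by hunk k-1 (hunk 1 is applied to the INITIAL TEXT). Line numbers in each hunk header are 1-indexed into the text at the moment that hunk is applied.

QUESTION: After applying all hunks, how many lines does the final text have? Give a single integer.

Hunk 1: at line 6 remove [lrc] add [jahtn,docks,osoib] -> 10 lines: iqd flyh fzmq dnsvf pzy vynwy jahtn docks osoib thqmo
Hunk 2: at line 4 remove [pzy,vynwy,jahtn] add [ccu,iqb,eyu] -> 10 lines: iqd flyh fzmq dnsvf ccu iqb eyu docks osoib thqmo
Hunk 3: at line 3 remove [dnsvf] add [hsv,zui] -> 11 lines: iqd flyh fzmq hsv zui ccu iqb eyu docks osoib thqmo
Hunk 4: at line 1 remove [fzmq,hsv] add [kjqe,bxsbm] -> 11 lines: iqd flyh kjqe bxsbm zui ccu iqb eyu docks osoib thqmo
Hunk 5: at line 2 remove [bxsbm,zui,ccu] add [jqduy] -> 9 lines: iqd flyh kjqe jqduy iqb eyu docks osoib thqmo
Hunk 6: at line 3 remove [iqb,eyu] add [kjzpb,qug,hizdl] -> 10 lines: iqd flyh kjqe jqduy kjzpb qug hizdl docks osoib thqmo
Final line count: 10

Answer: 10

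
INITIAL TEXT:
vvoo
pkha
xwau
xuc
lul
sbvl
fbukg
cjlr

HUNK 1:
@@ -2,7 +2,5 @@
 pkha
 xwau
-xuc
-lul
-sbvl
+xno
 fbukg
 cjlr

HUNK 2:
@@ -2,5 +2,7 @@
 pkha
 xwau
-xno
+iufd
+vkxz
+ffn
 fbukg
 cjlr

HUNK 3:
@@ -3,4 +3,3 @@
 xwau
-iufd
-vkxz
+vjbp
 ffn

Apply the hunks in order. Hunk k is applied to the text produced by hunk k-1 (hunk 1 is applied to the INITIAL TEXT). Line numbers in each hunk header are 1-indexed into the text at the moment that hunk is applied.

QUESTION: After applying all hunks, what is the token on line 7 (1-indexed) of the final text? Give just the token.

Answer: cjlr

Derivation:
Hunk 1: at line 2 remove [xuc,lul,sbvl] add [xno] -> 6 lines: vvoo pkha xwau xno fbukg cjlr
Hunk 2: at line 2 remove [xno] add [iufd,vkxz,ffn] -> 8 lines: vvoo pkha xwau iufd vkxz ffn fbukg cjlr
Hunk 3: at line 3 remove [iufd,vkxz] add [vjbp] -> 7 lines: vvoo pkha xwau vjbp ffn fbukg cjlr
Final line 7: cjlr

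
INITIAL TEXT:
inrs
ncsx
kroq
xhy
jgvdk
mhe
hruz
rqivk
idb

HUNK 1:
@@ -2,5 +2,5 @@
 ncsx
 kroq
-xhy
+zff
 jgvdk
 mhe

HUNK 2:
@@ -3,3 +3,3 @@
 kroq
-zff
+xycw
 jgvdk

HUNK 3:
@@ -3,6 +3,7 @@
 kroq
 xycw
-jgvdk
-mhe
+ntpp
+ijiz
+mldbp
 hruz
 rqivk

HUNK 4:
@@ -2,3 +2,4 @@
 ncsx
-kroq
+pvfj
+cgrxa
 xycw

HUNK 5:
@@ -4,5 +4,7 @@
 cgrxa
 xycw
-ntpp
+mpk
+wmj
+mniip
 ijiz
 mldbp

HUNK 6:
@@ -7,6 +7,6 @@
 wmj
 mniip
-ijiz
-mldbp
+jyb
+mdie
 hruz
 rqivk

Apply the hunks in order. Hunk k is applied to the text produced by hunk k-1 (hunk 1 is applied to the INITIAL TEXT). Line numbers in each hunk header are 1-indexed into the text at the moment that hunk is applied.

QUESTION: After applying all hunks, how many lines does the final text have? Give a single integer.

Hunk 1: at line 2 remove [xhy] add [zff] -> 9 lines: inrs ncsx kroq zff jgvdk mhe hruz rqivk idb
Hunk 2: at line 3 remove [zff] add [xycw] -> 9 lines: inrs ncsx kroq xycw jgvdk mhe hruz rqivk idb
Hunk 3: at line 3 remove [jgvdk,mhe] add [ntpp,ijiz,mldbp] -> 10 lines: inrs ncsx kroq xycw ntpp ijiz mldbp hruz rqivk idb
Hunk 4: at line 2 remove [kroq] add [pvfj,cgrxa] -> 11 lines: inrs ncsx pvfj cgrxa xycw ntpp ijiz mldbp hruz rqivk idb
Hunk 5: at line 4 remove [ntpp] add [mpk,wmj,mniip] -> 13 lines: inrs ncsx pvfj cgrxa xycw mpk wmj mniip ijiz mldbp hruz rqivk idb
Hunk 6: at line 7 remove [ijiz,mldbp] add [jyb,mdie] -> 13 lines: inrs ncsx pvfj cgrxa xycw mpk wmj mniip jyb mdie hruz rqivk idb
Final line count: 13

Answer: 13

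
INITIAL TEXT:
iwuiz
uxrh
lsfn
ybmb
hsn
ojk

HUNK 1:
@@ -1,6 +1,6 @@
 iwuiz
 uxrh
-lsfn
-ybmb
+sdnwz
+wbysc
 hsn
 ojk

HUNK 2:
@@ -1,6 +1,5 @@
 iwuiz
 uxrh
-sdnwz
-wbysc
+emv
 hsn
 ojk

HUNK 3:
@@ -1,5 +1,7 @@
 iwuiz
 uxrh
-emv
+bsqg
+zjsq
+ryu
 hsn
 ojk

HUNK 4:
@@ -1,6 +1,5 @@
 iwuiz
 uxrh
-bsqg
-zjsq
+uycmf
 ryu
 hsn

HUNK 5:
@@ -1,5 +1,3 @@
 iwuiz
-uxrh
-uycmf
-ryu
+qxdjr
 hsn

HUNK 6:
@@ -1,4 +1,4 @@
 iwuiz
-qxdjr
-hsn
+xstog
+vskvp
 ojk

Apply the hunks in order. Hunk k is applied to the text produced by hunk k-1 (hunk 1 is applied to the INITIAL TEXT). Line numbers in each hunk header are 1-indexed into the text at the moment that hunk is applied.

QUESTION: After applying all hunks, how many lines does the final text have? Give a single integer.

Answer: 4

Derivation:
Hunk 1: at line 1 remove [lsfn,ybmb] add [sdnwz,wbysc] -> 6 lines: iwuiz uxrh sdnwz wbysc hsn ojk
Hunk 2: at line 1 remove [sdnwz,wbysc] add [emv] -> 5 lines: iwuiz uxrh emv hsn ojk
Hunk 3: at line 1 remove [emv] add [bsqg,zjsq,ryu] -> 7 lines: iwuiz uxrh bsqg zjsq ryu hsn ojk
Hunk 4: at line 1 remove [bsqg,zjsq] add [uycmf] -> 6 lines: iwuiz uxrh uycmf ryu hsn ojk
Hunk 5: at line 1 remove [uxrh,uycmf,ryu] add [qxdjr] -> 4 lines: iwuiz qxdjr hsn ojk
Hunk 6: at line 1 remove [qxdjr,hsn] add [xstog,vskvp] -> 4 lines: iwuiz xstog vskvp ojk
Final line count: 4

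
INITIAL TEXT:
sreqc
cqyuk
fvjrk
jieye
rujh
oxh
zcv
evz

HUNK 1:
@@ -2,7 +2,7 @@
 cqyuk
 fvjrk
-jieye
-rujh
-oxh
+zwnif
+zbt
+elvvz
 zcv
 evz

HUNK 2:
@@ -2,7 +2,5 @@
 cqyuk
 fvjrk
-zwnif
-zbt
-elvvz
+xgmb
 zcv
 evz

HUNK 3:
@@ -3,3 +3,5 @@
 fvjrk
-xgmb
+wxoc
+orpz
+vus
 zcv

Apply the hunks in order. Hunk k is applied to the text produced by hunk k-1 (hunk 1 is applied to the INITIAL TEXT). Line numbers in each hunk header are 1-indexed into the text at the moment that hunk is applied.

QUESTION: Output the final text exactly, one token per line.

Answer: sreqc
cqyuk
fvjrk
wxoc
orpz
vus
zcv
evz

Derivation:
Hunk 1: at line 2 remove [jieye,rujh,oxh] add [zwnif,zbt,elvvz] -> 8 lines: sreqc cqyuk fvjrk zwnif zbt elvvz zcv evz
Hunk 2: at line 2 remove [zwnif,zbt,elvvz] add [xgmb] -> 6 lines: sreqc cqyuk fvjrk xgmb zcv evz
Hunk 3: at line 3 remove [xgmb] add [wxoc,orpz,vus] -> 8 lines: sreqc cqyuk fvjrk wxoc orpz vus zcv evz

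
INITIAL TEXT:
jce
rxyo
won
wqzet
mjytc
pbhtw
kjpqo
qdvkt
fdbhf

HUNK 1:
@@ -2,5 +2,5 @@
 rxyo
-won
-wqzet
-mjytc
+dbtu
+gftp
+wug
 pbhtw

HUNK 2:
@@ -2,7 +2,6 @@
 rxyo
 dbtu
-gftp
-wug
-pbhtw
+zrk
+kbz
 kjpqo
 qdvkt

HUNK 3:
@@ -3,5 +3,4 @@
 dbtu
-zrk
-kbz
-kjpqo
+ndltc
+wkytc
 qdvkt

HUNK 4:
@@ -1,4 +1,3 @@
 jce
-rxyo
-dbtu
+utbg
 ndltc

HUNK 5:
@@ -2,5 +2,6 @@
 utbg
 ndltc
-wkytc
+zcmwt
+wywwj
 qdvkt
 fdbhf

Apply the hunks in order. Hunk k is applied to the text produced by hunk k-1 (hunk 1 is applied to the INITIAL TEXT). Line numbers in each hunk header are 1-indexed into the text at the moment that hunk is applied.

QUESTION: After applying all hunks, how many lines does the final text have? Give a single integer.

Answer: 7

Derivation:
Hunk 1: at line 2 remove [won,wqzet,mjytc] add [dbtu,gftp,wug] -> 9 lines: jce rxyo dbtu gftp wug pbhtw kjpqo qdvkt fdbhf
Hunk 2: at line 2 remove [gftp,wug,pbhtw] add [zrk,kbz] -> 8 lines: jce rxyo dbtu zrk kbz kjpqo qdvkt fdbhf
Hunk 3: at line 3 remove [zrk,kbz,kjpqo] add [ndltc,wkytc] -> 7 lines: jce rxyo dbtu ndltc wkytc qdvkt fdbhf
Hunk 4: at line 1 remove [rxyo,dbtu] add [utbg] -> 6 lines: jce utbg ndltc wkytc qdvkt fdbhf
Hunk 5: at line 2 remove [wkytc] add [zcmwt,wywwj] -> 7 lines: jce utbg ndltc zcmwt wywwj qdvkt fdbhf
Final line count: 7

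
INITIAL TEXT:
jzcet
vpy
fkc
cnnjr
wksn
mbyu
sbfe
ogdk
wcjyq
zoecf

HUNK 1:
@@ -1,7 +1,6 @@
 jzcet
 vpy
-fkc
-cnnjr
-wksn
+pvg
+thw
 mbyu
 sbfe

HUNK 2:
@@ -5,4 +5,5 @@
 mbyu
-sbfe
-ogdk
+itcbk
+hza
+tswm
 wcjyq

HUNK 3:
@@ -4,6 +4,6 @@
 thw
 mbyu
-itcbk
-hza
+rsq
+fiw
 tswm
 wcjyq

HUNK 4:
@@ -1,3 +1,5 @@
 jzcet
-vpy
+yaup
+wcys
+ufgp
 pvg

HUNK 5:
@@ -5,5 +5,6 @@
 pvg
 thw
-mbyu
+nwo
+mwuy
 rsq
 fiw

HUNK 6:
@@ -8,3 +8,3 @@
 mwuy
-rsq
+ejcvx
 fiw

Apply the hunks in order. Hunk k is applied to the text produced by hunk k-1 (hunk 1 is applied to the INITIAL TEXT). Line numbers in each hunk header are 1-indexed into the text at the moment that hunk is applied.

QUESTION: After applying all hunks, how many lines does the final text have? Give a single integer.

Answer: 13

Derivation:
Hunk 1: at line 1 remove [fkc,cnnjr,wksn] add [pvg,thw] -> 9 lines: jzcet vpy pvg thw mbyu sbfe ogdk wcjyq zoecf
Hunk 2: at line 5 remove [sbfe,ogdk] add [itcbk,hza,tswm] -> 10 lines: jzcet vpy pvg thw mbyu itcbk hza tswm wcjyq zoecf
Hunk 3: at line 4 remove [itcbk,hza] add [rsq,fiw] -> 10 lines: jzcet vpy pvg thw mbyu rsq fiw tswm wcjyq zoecf
Hunk 4: at line 1 remove [vpy] add [yaup,wcys,ufgp] -> 12 lines: jzcet yaup wcys ufgp pvg thw mbyu rsq fiw tswm wcjyq zoecf
Hunk 5: at line 5 remove [mbyu] add [nwo,mwuy] -> 13 lines: jzcet yaup wcys ufgp pvg thw nwo mwuy rsq fiw tswm wcjyq zoecf
Hunk 6: at line 8 remove [rsq] add [ejcvx] -> 13 lines: jzcet yaup wcys ufgp pvg thw nwo mwuy ejcvx fiw tswm wcjyq zoecf
Final line count: 13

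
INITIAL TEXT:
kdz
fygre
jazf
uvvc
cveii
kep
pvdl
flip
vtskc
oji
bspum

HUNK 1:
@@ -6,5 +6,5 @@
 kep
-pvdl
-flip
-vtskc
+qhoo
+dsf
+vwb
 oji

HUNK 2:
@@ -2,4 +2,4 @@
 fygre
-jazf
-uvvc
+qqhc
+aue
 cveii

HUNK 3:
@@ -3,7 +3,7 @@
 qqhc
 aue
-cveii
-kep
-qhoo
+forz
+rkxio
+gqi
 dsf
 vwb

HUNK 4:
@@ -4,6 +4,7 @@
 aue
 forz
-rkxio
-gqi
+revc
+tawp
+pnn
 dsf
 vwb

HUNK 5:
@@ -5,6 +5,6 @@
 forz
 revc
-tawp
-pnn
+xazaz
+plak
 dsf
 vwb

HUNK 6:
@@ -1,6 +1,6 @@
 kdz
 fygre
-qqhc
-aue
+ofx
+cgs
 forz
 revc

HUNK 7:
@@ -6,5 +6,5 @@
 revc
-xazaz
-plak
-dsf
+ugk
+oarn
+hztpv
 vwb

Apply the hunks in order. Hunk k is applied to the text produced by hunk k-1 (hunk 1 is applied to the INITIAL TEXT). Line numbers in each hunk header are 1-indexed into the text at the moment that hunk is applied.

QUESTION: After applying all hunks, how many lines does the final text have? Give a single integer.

Hunk 1: at line 6 remove [pvdl,flip,vtskc] add [qhoo,dsf,vwb] -> 11 lines: kdz fygre jazf uvvc cveii kep qhoo dsf vwb oji bspum
Hunk 2: at line 2 remove [jazf,uvvc] add [qqhc,aue] -> 11 lines: kdz fygre qqhc aue cveii kep qhoo dsf vwb oji bspum
Hunk 3: at line 3 remove [cveii,kep,qhoo] add [forz,rkxio,gqi] -> 11 lines: kdz fygre qqhc aue forz rkxio gqi dsf vwb oji bspum
Hunk 4: at line 4 remove [rkxio,gqi] add [revc,tawp,pnn] -> 12 lines: kdz fygre qqhc aue forz revc tawp pnn dsf vwb oji bspum
Hunk 5: at line 5 remove [tawp,pnn] add [xazaz,plak] -> 12 lines: kdz fygre qqhc aue forz revc xazaz plak dsf vwb oji bspum
Hunk 6: at line 1 remove [qqhc,aue] add [ofx,cgs] -> 12 lines: kdz fygre ofx cgs forz revc xazaz plak dsf vwb oji bspum
Hunk 7: at line 6 remove [xazaz,plak,dsf] add [ugk,oarn,hztpv] -> 12 lines: kdz fygre ofx cgs forz revc ugk oarn hztpv vwb oji bspum
Final line count: 12

Answer: 12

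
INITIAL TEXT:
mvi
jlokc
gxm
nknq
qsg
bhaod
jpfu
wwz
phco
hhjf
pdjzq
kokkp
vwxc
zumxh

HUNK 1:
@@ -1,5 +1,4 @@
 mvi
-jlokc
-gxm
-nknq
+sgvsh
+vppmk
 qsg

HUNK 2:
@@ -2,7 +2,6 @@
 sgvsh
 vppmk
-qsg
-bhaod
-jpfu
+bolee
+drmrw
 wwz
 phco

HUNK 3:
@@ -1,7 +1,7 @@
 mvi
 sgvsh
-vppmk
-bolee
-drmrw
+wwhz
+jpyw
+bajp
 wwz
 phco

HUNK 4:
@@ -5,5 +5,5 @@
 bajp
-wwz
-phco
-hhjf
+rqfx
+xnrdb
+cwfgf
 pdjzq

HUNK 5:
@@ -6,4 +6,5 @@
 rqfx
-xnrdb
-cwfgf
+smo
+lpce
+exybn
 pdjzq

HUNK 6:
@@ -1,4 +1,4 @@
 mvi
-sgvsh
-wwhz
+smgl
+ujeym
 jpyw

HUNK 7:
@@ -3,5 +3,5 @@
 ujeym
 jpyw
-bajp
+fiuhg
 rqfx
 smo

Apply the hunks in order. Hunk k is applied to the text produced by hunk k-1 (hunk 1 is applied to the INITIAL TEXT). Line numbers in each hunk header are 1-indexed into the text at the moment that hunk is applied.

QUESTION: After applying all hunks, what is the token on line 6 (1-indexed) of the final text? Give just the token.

Hunk 1: at line 1 remove [jlokc,gxm,nknq] add [sgvsh,vppmk] -> 13 lines: mvi sgvsh vppmk qsg bhaod jpfu wwz phco hhjf pdjzq kokkp vwxc zumxh
Hunk 2: at line 2 remove [qsg,bhaod,jpfu] add [bolee,drmrw] -> 12 lines: mvi sgvsh vppmk bolee drmrw wwz phco hhjf pdjzq kokkp vwxc zumxh
Hunk 3: at line 1 remove [vppmk,bolee,drmrw] add [wwhz,jpyw,bajp] -> 12 lines: mvi sgvsh wwhz jpyw bajp wwz phco hhjf pdjzq kokkp vwxc zumxh
Hunk 4: at line 5 remove [wwz,phco,hhjf] add [rqfx,xnrdb,cwfgf] -> 12 lines: mvi sgvsh wwhz jpyw bajp rqfx xnrdb cwfgf pdjzq kokkp vwxc zumxh
Hunk 5: at line 6 remove [xnrdb,cwfgf] add [smo,lpce,exybn] -> 13 lines: mvi sgvsh wwhz jpyw bajp rqfx smo lpce exybn pdjzq kokkp vwxc zumxh
Hunk 6: at line 1 remove [sgvsh,wwhz] add [smgl,ujeym] -> 13 lines: mvi smgl ujeym jpyw bajp rqfx smo lpce exybn pdjzq kokkp vwxc zumxh
Hunk 7: at line 3 remove [bajp] add [fiuhg] -> 13 lines: mvi smgl ujeym jpyw fiuhg rqfx smo lpce exybn pdjzq kokkp vwxc zumxh
Final line 6: rqfx

Answer: rqfx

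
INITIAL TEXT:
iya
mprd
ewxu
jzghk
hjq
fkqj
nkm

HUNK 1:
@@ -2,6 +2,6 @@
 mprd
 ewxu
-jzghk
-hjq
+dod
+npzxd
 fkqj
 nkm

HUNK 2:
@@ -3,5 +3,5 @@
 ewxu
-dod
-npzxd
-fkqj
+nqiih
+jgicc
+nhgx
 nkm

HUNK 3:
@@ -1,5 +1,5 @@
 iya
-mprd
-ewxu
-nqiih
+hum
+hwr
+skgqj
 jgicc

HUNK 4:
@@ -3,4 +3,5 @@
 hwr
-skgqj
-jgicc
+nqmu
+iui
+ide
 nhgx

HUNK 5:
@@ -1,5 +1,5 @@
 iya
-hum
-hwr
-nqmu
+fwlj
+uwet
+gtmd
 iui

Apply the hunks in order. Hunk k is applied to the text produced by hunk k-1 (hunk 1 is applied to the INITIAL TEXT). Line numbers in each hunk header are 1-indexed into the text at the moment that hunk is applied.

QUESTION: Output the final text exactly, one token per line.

Hunk 1: at line 2 remove [jzghk,hjq] add [dod,npzxd] -> 7 lines: iya mprd ewxu dod npzxd fkqj nkm
Hunk 2: at line 3 remove [dod,npzxd,fkqj] add [nqiih,jgicc,nhgx] -> 7 lines: iya mprd ewxu nqiih jgicc nhgx nkm
Hunk 3: at line 1 remove [mprd,ewxu,nqiih] add [hum,hwr,skgqj] -> 7 lines: iya hum hwr skgqj jgicc nhgx nkm
Hunk 4: at line 3 remove [skgqj,jgicc] add [nqmu,iui,ide] -> 8 lines: iya hum hwr nqmu iui ide nhgx nkm
Hunk 5: at line 1 remove [hum,hwr,nqmu] add [fwlj,uwet,gtmd] -> 8 lines: iya fwlj uwet gtmd iui ide nhgx nkm

Answer: iya
fwlj
uwet
gtmd
iui
ide
nhgx
nkm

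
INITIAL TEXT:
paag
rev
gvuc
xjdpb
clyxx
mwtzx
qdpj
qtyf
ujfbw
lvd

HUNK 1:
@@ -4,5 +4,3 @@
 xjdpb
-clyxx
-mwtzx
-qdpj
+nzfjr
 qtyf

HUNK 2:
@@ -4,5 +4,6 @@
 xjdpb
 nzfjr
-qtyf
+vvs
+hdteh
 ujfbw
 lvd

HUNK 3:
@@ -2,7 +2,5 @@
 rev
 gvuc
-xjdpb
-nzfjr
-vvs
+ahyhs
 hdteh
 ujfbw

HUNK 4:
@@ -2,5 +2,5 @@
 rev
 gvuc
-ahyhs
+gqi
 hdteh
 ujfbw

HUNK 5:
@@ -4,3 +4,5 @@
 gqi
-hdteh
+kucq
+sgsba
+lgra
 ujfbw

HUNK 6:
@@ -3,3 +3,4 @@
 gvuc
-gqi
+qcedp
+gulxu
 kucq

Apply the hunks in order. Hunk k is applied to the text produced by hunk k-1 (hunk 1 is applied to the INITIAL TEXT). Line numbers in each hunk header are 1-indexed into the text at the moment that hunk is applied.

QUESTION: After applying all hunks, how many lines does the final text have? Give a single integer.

Hunk 1: at line 4 remove [clyxx,mwtzx,qdpj] add [nzfjr] -> 8 lines: paag rev gvuc xjdpb nzfjr qtyf ujfbw lvd
Hunk 2: at line 4 remove [qtyf] add [vvs,hdteh] -> 9 lines: paag rev gvuc xjdpb nzfjr vvs hdteh ujfbw lvd
Hunk 3: at line 2 remove [xjdpb,nzfjr,vvs] add [ahyhs] -> 7 lines: paag rev gvuc ahyhs hdteh ujfbw lvd
Hunk 4: at line 2 remove [ahyhs] add [gqi] -> 7 lines: paag rev gvuc gqi hdteh ujfbw lvd
Hunk 5: at line 4 remove [hdteh] add [kucq,sgsba,lgra] -> 9 lines: paag rev gvuc gqi kucq sgsba lgra ujfbw lvd
Hunk 6: at line 3 remove [gqi] add [qcedp,gulxu] -> 10 lines: paag rev gvuc qcedp gulxu kucq sgsba lgra ujfbw lvd
Final line count: 10

Answer: 10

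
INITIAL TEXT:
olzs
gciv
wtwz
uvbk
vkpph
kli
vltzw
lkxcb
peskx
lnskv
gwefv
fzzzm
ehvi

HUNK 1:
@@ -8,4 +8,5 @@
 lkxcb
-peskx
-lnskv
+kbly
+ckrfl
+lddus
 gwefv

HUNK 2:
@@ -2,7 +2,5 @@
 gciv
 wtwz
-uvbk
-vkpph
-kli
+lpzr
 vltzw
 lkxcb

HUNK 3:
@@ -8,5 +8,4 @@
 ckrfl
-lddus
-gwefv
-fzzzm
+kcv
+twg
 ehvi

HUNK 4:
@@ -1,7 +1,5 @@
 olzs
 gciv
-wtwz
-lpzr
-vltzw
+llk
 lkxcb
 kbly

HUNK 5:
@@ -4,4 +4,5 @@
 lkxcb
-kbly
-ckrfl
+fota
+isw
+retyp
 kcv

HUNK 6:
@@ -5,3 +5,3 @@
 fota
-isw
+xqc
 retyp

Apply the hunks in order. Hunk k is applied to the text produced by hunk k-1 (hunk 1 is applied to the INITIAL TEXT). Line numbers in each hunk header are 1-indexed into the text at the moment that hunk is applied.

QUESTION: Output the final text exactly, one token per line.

Answer: olzs
gciv
llk
lkxcb
fota
xqc
retyp
kcv
twg
ehvi

Derivation:
Hunk 1: at line 8 remove [peskx,lnskv] add [kbly,ckrfl,lddus] -> 14 lines: olzs gciv wtwz uvbk vkpph kli vltzw lkxcb kbly ckrfl lddus gwefv fzzzm ehvi
Hunk 2: at line 2 remove [uvbk,vkpph,kli] add [lpzr] -> 12 lines: olzs gciv wtwz lpzr vltzw lkxcb kbly ckrfl lddus gwefv fzzzm ehvi
Hunk 3: at line 8 remove [lddus,gwefv,fzzzm] add [kcv,twg] -> 11 lines: olzs gciv wtwz lpzr vltzw lkxcb kbly ckrfl kcv twg ehvi
Hunk 4: at line 1 remove [wtwz,lpzr,vltzw] add [llk] -> 9 lines: olzs gciv llk lkxcb kbly ckrfl kcv twg ehvi
Hunk 5: at line 4 remove [kbly,ckrfl] add [fota,isw,retyp] -> 10 lines: olzs gciv llk lkxcb fota isw retyp kcv twg ehvi
Hunk 6: at line 5 remove [isw] add [xqc] -> 10 lines: olzs gciv llk lkxcb fota xqc retyp kcv twg ehvi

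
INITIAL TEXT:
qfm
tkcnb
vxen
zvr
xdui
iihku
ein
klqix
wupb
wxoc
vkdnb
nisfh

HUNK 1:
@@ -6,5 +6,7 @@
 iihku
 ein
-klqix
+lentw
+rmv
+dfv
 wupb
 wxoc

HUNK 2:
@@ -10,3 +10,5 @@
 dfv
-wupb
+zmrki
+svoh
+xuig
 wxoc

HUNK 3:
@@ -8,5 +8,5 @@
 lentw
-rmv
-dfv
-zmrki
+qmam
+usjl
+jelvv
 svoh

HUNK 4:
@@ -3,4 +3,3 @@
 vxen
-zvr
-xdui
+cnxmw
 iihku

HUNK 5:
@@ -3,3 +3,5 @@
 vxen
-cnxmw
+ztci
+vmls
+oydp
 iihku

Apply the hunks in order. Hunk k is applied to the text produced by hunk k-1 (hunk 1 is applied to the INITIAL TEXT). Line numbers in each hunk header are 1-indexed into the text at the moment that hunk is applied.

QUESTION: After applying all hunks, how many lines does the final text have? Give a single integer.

Hunk 1: at line 6 remove [klqix] add [lentw,rmv,dfv] -> 14 lines: qfm tkcnb vxen zvr xdui iihku ein lentw rmv dfv wupb wxoc vkdnb nisfh
Hunk 2: at line 10 remove [wupb] add [zmrki,svoh,xuig] -> 16 lines: qfm tkcnb vxen zvr xdui iihku ein lentw rmv dfv zmrki svoh xuig wxoc vkdnb nisfh
Hunk 3: at line 8 remove [rmv,dfv,zmrki] add [qmam,usjl,jelvv] -> 16 lines: qfm tkcnb vxen zvr xdui iihku ein lentw qmam usjl jelvv svoh xuig wxoc vkdnb nisfh
Hunk 4: at line 3 remove [zvr,xdui] add [cnxmw] -> 15 lines: qfm tkcnb vxen cnxmw iihku ein lentw qmam usjl jelvv svoh xuig wxoc vkdnb nisfh
Hunk 5: at line 3 remove [cnxmw] add [ztci,vmls,oydp] -> 17 lines: qfm tkcnb vxen ztci vmls oydp iihku ein lentw qmam usjl jelvv svoh xuig wxoc vkdnb nisfh
Final line count: 17

Answer: 17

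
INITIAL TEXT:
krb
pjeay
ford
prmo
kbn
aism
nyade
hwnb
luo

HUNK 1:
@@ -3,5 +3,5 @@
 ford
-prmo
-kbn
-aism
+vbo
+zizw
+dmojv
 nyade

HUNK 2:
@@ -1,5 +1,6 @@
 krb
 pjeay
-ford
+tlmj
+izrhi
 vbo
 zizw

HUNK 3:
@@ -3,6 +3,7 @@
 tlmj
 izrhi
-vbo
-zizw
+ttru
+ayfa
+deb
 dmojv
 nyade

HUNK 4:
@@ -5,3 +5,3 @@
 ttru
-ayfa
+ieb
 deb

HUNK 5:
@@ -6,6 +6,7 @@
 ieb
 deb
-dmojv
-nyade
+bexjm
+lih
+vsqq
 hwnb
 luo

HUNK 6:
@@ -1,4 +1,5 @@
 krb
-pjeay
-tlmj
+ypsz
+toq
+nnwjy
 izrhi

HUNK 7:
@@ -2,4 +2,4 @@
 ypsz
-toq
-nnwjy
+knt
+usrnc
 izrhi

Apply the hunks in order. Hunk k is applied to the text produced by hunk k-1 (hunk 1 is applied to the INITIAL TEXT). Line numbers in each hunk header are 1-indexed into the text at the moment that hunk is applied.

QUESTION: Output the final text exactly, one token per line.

Answer: krb
ypsz
knt
usrnc
izrhi
ttru
ieb
deb
bexjm
lih
vsqq
hwnb
luo

Derivation:
Hunk 1: at line 3 remove [prmo,kbn,aism] add [vbo,zizw,dmojv] -> 9 lines: krb pjeay ford vbo zizw dmojv nyade hwnb luo
Hunk 2: at line 1 remove [ford] add [tlmj,izrhi] -> 10 lines: krb pjeay tlmj izrhi vbo zizw dmojv nyade hwnb luo
Hunk 3: at line 3 remove [vbo,zizw] add [ttru,ayfa,deb] -> 11 lines: krb pjeay tlmj izrhi ttru ayfa deb dmojv nyade hwnb luo
Hunk 4: at line 5 remove [ayfa] add [ieb] -> 11 lines: krb pjeay tlmj izrhi ttru ieb deb dmojv nyade hwnb luo
Hunk 5: at line 6 remove [dmojv,nyade] add [bexjm,lih,vsqq] -> 12 lines: krb pjeay tlmj izrhi ttru ieb deb bexjm lih vsqq hwnb luo
Hunk 6: at line 1 remove [pjeay,tlmj] add [ypsz,toq,nnwjy] -> 13 lines: krb ypsz toq nnwjy izrhi ttru ieb deb bexjm lih vsqq hwnb luo
Hunk 7: at line 2 remove [toq,nnwjy] add [knt,usrnc] -> 13 lines: krb ypsz knt usrnc izrhi ttru ieb deb bexjm lih vsqq hwnb luo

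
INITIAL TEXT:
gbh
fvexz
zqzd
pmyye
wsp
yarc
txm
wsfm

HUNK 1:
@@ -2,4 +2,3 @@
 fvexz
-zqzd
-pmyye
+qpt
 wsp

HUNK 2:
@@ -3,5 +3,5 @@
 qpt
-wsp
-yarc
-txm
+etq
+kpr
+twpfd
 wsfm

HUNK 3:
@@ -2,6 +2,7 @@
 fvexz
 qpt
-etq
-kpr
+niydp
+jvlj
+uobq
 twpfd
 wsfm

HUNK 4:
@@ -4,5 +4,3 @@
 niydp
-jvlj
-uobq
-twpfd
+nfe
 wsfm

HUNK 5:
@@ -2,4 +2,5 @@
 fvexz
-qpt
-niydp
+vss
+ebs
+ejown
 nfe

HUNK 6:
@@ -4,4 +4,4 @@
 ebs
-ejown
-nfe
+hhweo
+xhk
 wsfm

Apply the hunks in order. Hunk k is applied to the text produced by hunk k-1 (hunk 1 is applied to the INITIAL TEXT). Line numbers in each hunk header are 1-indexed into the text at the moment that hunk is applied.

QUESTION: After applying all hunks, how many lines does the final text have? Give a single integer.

Hunk 1: at line 2 remove [zqzd,pmyye] add [qpt] -> 7 lines: gbh fvexz qpt wsp yarc txm wsfm
Hunk 2: at line 3 remove [wsp,yarc,txm] add [etq,kpr,twpfd] -> 7 lines: gbh fvexz qpt etq kpr twpfd wsfm
Hunk 3: at line 2 remove [etq,kpr] add [niydp,jvlj,uobq] -> 8 lines: gbh fvexz qpt niydp jvlj uobq twpfd wsfm
Hunk 4: at line 4 remove [jvlj,uobq,twpfd] add [nfe] -> 6 lines: gbh fvexz qpt niydp nfe wsfm
Hunk 5: at line 2 remove [qpt,niydp] add [vss,ebs,ejown] -> 7 lines: gbh fvexz vss ebs ejown nfe wsfm
Hunk 6: at line 4 remove [ejown,nfe] add [hhweo,xhk] -> 7 lines: gbh fvexz vss ebs hhweo xhk wsfm
Final line count: 7

Answer: 7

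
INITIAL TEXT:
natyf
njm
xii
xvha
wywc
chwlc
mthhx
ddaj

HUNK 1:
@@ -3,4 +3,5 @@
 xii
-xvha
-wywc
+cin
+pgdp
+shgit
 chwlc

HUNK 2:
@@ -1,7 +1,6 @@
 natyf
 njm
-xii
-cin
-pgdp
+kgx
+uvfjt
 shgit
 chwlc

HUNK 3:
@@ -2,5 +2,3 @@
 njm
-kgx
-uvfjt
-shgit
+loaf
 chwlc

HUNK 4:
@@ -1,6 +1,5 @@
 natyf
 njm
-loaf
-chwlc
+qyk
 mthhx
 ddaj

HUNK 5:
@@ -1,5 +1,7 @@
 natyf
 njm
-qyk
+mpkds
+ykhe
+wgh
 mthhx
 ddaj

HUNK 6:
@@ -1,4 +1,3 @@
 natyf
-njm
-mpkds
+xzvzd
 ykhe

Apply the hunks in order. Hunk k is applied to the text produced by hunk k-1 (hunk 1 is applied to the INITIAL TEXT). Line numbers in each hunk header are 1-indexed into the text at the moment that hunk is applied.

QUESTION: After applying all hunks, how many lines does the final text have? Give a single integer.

Hunk 1: at line 3 remove [xvha,wywc] add [cin,pgdp,shgit] -> 9 lines: natyf njm xii cin pgdp shgit chwlc mthhx ddaj
Hunk 2: at line 1 remove [xii,cin,pgdp] add [kgx,uvfjt] -> 8 lines: natyf njm kgx uvfjt shgit chwlc mthhx ddaj
Hunk 3: at line 2 remove [kgx,uvfjt,shgit] add [loaf] -> 6 lines: natyf njm loaf chwlc mthhx ddaj
Hunk 4: at line 1 remove [loaf,chwlc] add [qyk] -> 5 lines: natyf njm qyk mthhx ddaj
Hunk 5: at line 1 remove [qyk] add [mpkds,ykhe,wgh] -> 7 lines: natyf njm mpkds ykhe wgh mthhx ddaj
Hunk 6: at line 1 remove [njm,mpkds] add [xzvzd] -> 6 lines: natyf xzvzd ykhe wgh mthhx ddaj
Final line count: 6

Answer: 6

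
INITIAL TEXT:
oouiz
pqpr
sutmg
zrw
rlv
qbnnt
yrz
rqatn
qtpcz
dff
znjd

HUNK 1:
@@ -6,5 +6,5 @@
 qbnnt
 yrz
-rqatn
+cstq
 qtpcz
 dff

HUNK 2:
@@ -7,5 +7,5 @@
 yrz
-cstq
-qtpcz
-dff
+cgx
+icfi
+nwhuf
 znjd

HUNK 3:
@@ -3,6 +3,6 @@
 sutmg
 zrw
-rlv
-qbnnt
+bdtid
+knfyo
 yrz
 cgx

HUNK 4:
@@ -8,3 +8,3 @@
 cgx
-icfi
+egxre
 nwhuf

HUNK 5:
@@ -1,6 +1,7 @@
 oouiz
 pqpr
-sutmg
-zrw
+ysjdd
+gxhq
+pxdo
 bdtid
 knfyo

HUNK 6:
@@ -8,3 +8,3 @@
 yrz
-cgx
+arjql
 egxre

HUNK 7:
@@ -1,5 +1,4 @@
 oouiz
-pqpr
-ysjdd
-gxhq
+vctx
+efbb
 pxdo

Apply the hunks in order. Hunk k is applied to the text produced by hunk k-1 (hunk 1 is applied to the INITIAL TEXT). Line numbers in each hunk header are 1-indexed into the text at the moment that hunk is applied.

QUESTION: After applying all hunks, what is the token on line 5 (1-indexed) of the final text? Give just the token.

Hunk 1: at line 6 remove [rqatn] add [cstq] -> 11 lines: oouiz pqpr sutmg zrw rlv qbnnt yrz cstq qtpcz dff znjd
Hunk 2: at line 7 remove [cstq,qtpcz,dff] add [cgx,icfi,nwhuf] -> 11 lines: oouiz pqpr sutmg zrw rlv qbnnt yrz cgx icfi nwhuf znjd
Hunk 3: at line 3 remove [rlv,qbnnt] add [bdtid,knfyo] -> 11 lines: oouiz pqpr sutmg zrw bdtid knfyo yrz cgx icfi nwhuf znjd
Hunk 4: at line 8 remove [icfi] add [egxre] -> 11 lines: oouiz pqpr sutmg zrw bdtid knfyo yrz cgx egxre nwhuf znjd
Hunk 5: at line 1 remove [sutmg,zrw] add [ysjdd,gxhq,pxdo] -> 12 lines: oouiz pqpr ysjdd gxhq pxdo bdtid knfyo yrz cgx egxre nwhuf znjd
Hunk 6: at line 8 remove [cgx] add [arjql] -> 12 lines: oouiz pqpr ysjdd gxhq pxdo bdtid knfyo yrz arjql egxre nwhuf znjd
Hunk 7: at line 1 remove [pqpr,ysjdd,gxhq] add [vctx,efbb] -> 11 lines: oouiz vctx efbb pxdo bdtid knfyo yrz arjql egxre nwhuf znjd
Final line 5: bdtid

Answer: bdtid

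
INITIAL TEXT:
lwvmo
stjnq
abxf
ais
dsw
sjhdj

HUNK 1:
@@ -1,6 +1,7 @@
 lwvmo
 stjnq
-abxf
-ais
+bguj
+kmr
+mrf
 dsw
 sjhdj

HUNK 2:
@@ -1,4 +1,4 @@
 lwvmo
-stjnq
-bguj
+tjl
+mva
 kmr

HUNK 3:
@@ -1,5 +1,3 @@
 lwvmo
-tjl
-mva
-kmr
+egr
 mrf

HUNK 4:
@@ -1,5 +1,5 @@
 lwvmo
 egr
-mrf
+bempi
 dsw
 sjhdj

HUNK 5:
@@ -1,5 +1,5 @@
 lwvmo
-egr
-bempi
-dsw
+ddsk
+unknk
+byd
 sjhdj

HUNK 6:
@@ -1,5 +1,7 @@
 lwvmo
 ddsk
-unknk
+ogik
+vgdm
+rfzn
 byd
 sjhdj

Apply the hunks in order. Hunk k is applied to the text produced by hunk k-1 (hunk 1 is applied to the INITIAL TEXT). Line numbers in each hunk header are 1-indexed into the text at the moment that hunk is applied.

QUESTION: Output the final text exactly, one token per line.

Answer: lwvmo
ddsk
ogik
vgdm
rfzn
byd
sjhdj

Derivation:
Hunk 1: at line 1 remove [abxf,ais] add [bguj,kmr,mrf] -> 7 lines: lwvmo stjnq bguj kmr mrf dsw sjhdj
Hunk 2: at line 1 remove [stjnq,bguj] add [tjl,mva] -> 7 lines: lwvmo tjl mva kmr mrf dsw sjhdj
Hunk 3: at line 1 remove [tjl,mva,kmr] add [egr] -> 5 lines: lwvmo egr mrf dsw sjhdj
Hunk 4: at line 1 remove [mrf] add [bempi] -> 5 lines: lwvmo egr bempi dsw sjhdj
Hunk 5: at line 1 remove [egr,bempi,dsw] add [ddsk,unknk,byd] -> 5 lines: lwvmo ddsk unknk byd sjhdj
Hunk 6: at line 1 remove [unknk] add [ogik,vgdm,rfzn] -> 7 lines: lwvmo ddsk ogik vgdm rfzn byd sjhdj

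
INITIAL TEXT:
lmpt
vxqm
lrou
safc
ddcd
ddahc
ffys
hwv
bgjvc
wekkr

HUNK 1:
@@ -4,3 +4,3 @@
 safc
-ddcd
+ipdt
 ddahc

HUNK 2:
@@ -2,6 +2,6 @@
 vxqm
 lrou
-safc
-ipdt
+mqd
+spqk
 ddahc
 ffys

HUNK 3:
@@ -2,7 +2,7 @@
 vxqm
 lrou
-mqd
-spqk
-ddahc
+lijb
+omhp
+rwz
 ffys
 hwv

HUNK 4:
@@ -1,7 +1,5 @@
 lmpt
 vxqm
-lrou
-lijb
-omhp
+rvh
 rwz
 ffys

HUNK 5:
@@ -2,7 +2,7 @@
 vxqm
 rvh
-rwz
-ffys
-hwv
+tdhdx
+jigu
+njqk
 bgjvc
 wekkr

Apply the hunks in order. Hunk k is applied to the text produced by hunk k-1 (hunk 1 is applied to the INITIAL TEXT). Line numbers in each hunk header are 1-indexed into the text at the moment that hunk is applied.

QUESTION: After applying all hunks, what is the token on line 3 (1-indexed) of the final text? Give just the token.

Answer: rvh

Derivation:
Hunk 1: at line 4 remove [ddcd] add [ipdt] -> 10 lines: lmpt vxqm lrou safc ipdt ddahc ffys hwv bgjvc wekkr
Hunk 2: at line 2 remove [safc,ipdt] add [mqd,spqk] -> 10 lines: lmpt vxqm lrou mqd spqk ddahc ffys hwv bgjvc wekkr
Hunk 3: at line 2 remove [mqd,spqk,ddahc] add [lijb,omhp,rwz] -> 10 lines: lmpt vxqm lrou lijb omhp rwz ffys hwv bgjvc wekkr
Hunk 4: at line 1 remove [lrou,lijb,omhp] add [rvh] -> 8 lines: lmpt vxqm rvh rwz ffys hwv bgjvc wekkr
Hunk 5: at line 2 remove [rwz,ffys,hwv] add [tdhdx,jigu,njqk] -> 8 lines: lmpt vxqm rvh tdhdx jigu njqk bgjvc wekkr
Final line 3: rvh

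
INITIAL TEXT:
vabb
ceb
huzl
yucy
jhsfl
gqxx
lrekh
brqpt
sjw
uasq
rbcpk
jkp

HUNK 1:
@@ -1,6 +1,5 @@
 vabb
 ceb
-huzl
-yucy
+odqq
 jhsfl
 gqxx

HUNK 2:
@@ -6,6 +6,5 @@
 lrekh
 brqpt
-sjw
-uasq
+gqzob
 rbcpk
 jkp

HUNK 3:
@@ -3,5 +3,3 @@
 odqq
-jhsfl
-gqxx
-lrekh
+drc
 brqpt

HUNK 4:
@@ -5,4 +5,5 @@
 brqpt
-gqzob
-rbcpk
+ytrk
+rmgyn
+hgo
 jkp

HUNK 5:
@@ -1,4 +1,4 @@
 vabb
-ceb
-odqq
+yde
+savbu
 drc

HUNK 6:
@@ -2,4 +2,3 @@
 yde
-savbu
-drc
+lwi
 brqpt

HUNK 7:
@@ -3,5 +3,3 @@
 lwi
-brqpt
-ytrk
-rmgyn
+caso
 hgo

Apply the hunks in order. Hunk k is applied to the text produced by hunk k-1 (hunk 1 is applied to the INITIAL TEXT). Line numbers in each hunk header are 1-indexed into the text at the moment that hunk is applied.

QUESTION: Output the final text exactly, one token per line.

Answer: vabb
yde
lwi
caso
hgo
jkp

Derivation:
Hunk 1: at line 1 remove [huzl,yucy] add [odqq] -> 11 lines: vabb ceb odqq jhsfl gqxx lrekh brqpt sjw uasq rbcpk jkp
Hunk 2: at line 6 remove [sjw,uasq] add [gqzob] -> 10 lines: vabb ceb odqq jhsfl gqxx lrekh brqpt gqzob rbcpk jkp
Hunk 3: at line 3 remove [jhsfl,gqxx,lrekh] add [drc] -> 8 lines: vabb ceb odqq drc brqpt gqzob rbcpk jkp
Hunk 4: at line 5 remove [gqzob,rbcpk] add [ytrk,rmgyn,hgo] -> 9 lines: vabb ceb odqq drc brqpt ytrk rmgyn hgo jkp
Hunk 5: at line 1 remove [ceb,odqq] add [yde,savbu] -> 9 lines: vabb yde savbu drc brqpt ytrk rmgyn hgo jkp
Hunk 6: at line 2 remove [savbu,drc] add [lwi] -> 8 lines: vabb yde lwi brqpt ytrk rmgyn hgo jkp
Hunk 7: at line 3 remove [brqpt,ytrk,rmgyn] add [caso] -> 6 lines: vabb yde lwi caso hgo jkp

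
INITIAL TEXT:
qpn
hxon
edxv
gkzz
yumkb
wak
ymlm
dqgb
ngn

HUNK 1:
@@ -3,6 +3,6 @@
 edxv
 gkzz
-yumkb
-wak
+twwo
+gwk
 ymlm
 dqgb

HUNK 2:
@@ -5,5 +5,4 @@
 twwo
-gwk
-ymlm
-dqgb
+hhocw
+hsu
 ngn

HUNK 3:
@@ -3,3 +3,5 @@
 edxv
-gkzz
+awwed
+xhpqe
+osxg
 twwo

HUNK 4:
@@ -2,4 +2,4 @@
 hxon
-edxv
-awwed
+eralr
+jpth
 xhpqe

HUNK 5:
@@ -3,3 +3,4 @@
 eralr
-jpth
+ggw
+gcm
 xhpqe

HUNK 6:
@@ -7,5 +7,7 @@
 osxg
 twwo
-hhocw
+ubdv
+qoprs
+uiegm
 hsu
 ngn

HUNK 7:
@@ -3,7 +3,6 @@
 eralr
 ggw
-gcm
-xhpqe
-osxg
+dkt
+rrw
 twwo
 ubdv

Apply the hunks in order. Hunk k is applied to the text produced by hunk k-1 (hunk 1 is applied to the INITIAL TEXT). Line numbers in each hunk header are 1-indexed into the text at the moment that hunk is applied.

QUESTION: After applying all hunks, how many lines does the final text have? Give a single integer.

Answer: 12

Derivation:
Hunk 1: at line 3 remove [yumkb,wak] add [twwo,gwk] -> 9 lines: qpn hxon edxv gkzz twwo gwk ymlm dqgb ngn
Hunk 2: at line 5 remove [gwk,ymlm,dqgb] add [hhocw,hsu] -> 8 lines: qpn hxon edxv gkzz twwo hhocw hsu ngn
Hunk 3: at line 3 remove [gkzz] add [awwed,xhpqe,osxg] -> 10 lines: qpn hxon edxv awwed xhpqe osxg twwo hhocw hsu ngn
Hunk 4: at line 2 remove [edxv,awwed] add [eralr,jpth] -> 10 lines: qpn hxon eralr jpth xhpqe osxg twwo hhocw hsu ngn
Hunk 5: at line 3 remove [jpth] add [ggw,gcm] -> 11 lines: qpn hxon eralr ggw gcm xhpqe osxg twwo hhocw hsu ngn
Hunk 6: at line 7 remove [hhocw] add [ubdv,qoprs,uiegm] -> 13 lines: qpn hxon eralr ggw gcm xhpqe osxg twwo ubdv qoprs uiegm hsu ngn
Hunk 7: at line 3 remove [gcm,xhpqe,osxg] add [dkt,rrw] -> 12 lines: qpn hxon eralr ggw dkt rrw twwo ubdv qoprs uiegm hsu ngn
Final line count: 12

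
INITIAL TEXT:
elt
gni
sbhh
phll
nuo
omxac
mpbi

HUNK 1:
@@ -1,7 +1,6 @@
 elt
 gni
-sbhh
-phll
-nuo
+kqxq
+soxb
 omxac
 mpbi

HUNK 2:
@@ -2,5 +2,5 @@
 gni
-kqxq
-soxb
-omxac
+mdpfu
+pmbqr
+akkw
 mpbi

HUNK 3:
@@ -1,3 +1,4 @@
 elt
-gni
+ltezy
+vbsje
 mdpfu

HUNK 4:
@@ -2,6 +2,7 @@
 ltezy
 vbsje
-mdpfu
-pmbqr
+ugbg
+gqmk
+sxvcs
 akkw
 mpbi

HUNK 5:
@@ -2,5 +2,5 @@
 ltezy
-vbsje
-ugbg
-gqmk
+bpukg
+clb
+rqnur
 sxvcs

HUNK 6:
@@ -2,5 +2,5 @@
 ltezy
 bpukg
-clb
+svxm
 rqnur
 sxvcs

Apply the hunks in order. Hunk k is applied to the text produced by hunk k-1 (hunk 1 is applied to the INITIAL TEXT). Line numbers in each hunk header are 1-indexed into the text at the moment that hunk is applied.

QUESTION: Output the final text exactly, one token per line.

Answer: elt
ltezy
bpukg
svxm
rqnur
sxvcs
akkw
mpbi

Derivation:
Hunk 1: at line 1 remove [sbhh,phll,nuo] add [kqxq,soxb] -> 6 lines: elt gni kqxq soxb omxac mpbi
Hunk 2: at line 2 remove [kqxq,soxb,omxac] add [mdpfu,pmbqr,akkw] -> 6 lines: elt gni mdpfu pmbqr akkw mpbi
Hunk 3: at line 1 remove [gni] add [ltezy,vbsje] -> 7 lines: elt ltezy vbsje mdpfu pmbqr akkw mpbi
Hunk 4: at line 2 remove [mdpfu,pmbqr] add [ugbg,gqmk,sxvcs] -> 8 lines: elt ltezy vbsje ugbg gqmk sxvcs akkw mpbi
Hunk 5: at line 2 remove [vbsje,ugbg,gqmk] add [bpukg,clb,rqnur] -> 8 lines: elt ltezy bpukg clb rqnur sxvcs akkw mpbi
Hunk 6: at line 2 remove [clb] add [svxm] -> 8 lines: elt ltezy bpukg svxm rqnur sxvcs akkw mpbi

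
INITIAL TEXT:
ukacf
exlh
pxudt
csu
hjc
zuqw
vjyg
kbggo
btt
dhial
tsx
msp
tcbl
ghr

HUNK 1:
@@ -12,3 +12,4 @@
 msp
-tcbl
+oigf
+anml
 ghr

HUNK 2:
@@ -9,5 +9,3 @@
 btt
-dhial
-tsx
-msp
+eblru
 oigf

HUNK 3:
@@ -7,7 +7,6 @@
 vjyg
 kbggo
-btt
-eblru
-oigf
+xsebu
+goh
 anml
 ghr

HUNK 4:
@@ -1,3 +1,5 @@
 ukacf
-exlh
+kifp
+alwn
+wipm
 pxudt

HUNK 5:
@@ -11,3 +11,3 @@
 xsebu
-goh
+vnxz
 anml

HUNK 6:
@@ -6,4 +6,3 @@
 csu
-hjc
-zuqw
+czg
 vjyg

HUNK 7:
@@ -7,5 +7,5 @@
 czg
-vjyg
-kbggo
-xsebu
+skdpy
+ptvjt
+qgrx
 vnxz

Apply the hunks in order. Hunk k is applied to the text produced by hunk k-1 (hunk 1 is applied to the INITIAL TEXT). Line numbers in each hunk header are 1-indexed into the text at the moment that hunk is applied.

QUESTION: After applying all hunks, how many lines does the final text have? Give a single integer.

Answer: 13

Derivation:
Hunk 1: at line 12 remove [tcbl] add [oigf,anml] -> 15 lines: ukacf exlh pxudt csu hjc zuqw vjyg kbggo btt dhial tsx msp oigf anml ghr
Hunk 2: at line 9 remove [dhial,tsx,msp] add [eblru] -> 13 lines: ukacf exlh pxudt csu hjc zuqw vjyg kbggo btt eblru oigf anml ghr
Hunk 3: at line 7 remove [btt,eblru,oigf] add [xsebu,goh] -> 12 lines: ukacf exlh pxudt csu hjc zuqw vjyg kbggo xsebu goh anml ghr
Hunk 4: at line 1 remove [exlh] add [kifp,alwn,wipm] -> 14 lines: ukacf kifp alwn wipm pxudt csu hjc zuqw vjyg kbggo xsebu goh anml ghr
Hunk 5: at line 11 remove [goh] add [vnxz] -> 14 lines: ukacf kifp alwn wipm pxudt csu hjc zuqw vjyg kbggo xsebu vnxz anml ghr
Hunk 6: at line 6 remove [hjc,zuqw] add [czg] -> 13 lines: ukacf kifp alwn wipm pxudt csu czg vjyg kbggo xsebu vnxz anml ghr
Hunk 7: at line 7 remove [vjyg,kbggo,xsebu] add [skdpy,ptvjt,qgrx] -> 13 lines: ukacf kifp alwn wipm pxudt csu czg skdpy ptvjt qgrx vnxz anml ghr
Final line count: 13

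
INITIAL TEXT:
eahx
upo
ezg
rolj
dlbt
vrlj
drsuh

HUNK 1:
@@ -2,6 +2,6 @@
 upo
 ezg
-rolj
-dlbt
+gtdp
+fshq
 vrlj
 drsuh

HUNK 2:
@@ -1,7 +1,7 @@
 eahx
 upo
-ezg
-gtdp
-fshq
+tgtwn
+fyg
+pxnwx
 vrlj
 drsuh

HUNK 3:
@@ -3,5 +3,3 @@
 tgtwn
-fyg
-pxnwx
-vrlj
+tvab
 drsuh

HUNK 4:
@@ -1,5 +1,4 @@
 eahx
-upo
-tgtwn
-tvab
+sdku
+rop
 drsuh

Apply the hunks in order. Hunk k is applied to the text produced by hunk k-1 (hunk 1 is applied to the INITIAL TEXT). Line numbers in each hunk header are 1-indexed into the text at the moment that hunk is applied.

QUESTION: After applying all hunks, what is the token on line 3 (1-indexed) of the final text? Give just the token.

Answer: rop

Derivation:
Hunk 1: at line 2 remove [rolj,dlbt] add [gtdp,fshq] -> 7 lines: eahx upo ezg gtdp fshq vrlj drsuh
Hunk 2: at line 1 remove [ezg,gtdp,fshq] add [tgtwn,fyg,pxnwx] -> 7 lines: eahx upo tgtwn fyg pxnwx vrlj drsuh
Hunk 3: at line 3 remove [fyg,pxnwx,vrlj] add [tvab] -> 5 lines: eahx upo tgtwn tvab drsuh
Hunk 4: at line 1 remove [upo,tgtwn,tvab] add [sdku,rop] -> 4 lines: eahx sdku rop drsuh
Final line 3: rop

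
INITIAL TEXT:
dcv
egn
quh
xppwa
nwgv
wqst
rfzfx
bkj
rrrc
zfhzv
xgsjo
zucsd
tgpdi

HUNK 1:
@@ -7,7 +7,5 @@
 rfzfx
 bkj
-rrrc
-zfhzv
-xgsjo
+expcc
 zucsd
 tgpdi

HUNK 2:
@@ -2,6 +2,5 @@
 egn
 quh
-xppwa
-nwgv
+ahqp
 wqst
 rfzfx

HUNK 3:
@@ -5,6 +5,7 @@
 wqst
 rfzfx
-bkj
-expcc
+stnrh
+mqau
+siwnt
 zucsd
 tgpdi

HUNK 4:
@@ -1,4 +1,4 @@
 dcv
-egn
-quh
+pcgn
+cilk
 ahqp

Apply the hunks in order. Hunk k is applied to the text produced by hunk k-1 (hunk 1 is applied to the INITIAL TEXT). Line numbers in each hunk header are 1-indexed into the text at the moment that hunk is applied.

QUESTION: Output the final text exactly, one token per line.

Answer: dcv
pcgn
cilk
ahqp
wqst
rfzfx
stnrh
mqau
siwnt
zucsd
tgpdi

Derivation:
Hunk 1: at line 7 remove [rrrc,zfhzv,xgsjo] add [expcc] -> 11 lines: dcv egn quh xppwa nwgv wqst rfzfx bkj expcc zucsd tgpdi
Hunk 2: at line 2 remove [xppwa,nwgv] add [ahqp] -> 10 lines: dcv egn quh ahqp wqst rfzfx bkj expcc zucsd tgpdi
Hunk 3: at line 5 remove [bkj,expcc] add [stnrh,mqau,siwnt] -> 11 lines: dcv egn quh ahqp wqst rfzfx stnrh mqau siwnt zucsd tgpdi
Hunk 4: at line 1 remove [egn,quh] add [pcgn,cilk] -> 11 lines: dcv pcgn cilk ahqp wqst rfzfx stnrh mqau siwnt zucsd tgpdi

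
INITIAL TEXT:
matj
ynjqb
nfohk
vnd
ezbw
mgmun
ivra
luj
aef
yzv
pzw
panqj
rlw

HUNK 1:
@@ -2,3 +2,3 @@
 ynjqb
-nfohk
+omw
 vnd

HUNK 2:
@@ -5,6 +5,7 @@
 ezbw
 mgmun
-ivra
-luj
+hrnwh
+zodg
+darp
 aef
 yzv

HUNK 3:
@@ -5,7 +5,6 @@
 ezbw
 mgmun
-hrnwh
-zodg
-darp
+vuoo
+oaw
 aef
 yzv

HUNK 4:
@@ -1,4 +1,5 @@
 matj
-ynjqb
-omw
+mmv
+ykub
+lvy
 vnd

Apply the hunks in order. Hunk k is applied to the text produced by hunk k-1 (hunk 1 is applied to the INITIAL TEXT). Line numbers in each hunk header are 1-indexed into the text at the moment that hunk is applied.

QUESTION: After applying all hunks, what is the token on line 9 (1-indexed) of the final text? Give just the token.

Hunk 1: at line 2 remove [nfohk] add [omw] -> 13 lines: matj ynjqb omw vnd ezbw mgmun ivra luj aef yzv pzw panqj rlw
Hunk 2: at line 5 remove [ivra,luj] add [hrnwh,zodg,darp] -> 14 lines: matj ynjqb omw vnd ezbw mgmun hrnwh zodg darp aef yzv pzw panqj rlw
Hunk 3: at line 5 remove [hrnwh,zodg,darp] add [vuoo,oaw] -> 13 lines: matj ynjqb omw vnd ezbw mgmun vuoo oaw aef yzv pzw panqj rlw
Hunk 4: at line 1 remove [ynjqb,omw] add [mmv,ykub,lvy] -> 14 lines: matj mmv ykub lvy vnd ezbw mgmun vuoo oaw aef yzv pzw panqj rlw
Final line 9: oaw

Answer: oaw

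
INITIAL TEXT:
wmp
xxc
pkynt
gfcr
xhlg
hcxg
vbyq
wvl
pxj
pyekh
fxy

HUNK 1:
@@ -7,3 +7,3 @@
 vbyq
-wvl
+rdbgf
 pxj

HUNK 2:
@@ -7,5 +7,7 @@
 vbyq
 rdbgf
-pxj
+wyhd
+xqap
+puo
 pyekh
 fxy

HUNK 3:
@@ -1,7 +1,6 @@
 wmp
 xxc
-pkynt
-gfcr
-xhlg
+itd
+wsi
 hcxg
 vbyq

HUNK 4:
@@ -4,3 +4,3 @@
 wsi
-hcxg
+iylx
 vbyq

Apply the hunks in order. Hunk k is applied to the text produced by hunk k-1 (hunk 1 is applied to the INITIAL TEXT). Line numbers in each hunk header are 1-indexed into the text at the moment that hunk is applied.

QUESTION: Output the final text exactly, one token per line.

Answer: wmp
xxc
itd
wsi
iylx
vbyq
rdbgf
wyhd
xqap
puo
pyekh
fxy

Derivation:
Hunk 1: at line 7 remove [wvl] add [rdbgf] -> 11 lines: wmp xxc pkynt gfcr xhlg hcxg vbyq rdbgf pxj pyekh fxy
Hunk 2: at line 7 remove [pxj] add [wyhd,xqap,puo] -> 13 lines: wmp xxc pkynt gfcr xhlg hcxg vbyq rdbgf wyhd xqap puo pyekh fxy
Hunk 3: at line 1 remove [pkynt,gfcr,xhlg] add [itd,wsi] -> 12 lines: wmp xxc itd wsi hcxg vbyq rdbgf wyhd xqap puo pyekh fxy
Hunk 4: at line 4 remove [hcxg] add [iylx] -> 12 lines: wmp xxc itd wsi iylx vbyq rdbgf wyhd xqap puo pyekh fxy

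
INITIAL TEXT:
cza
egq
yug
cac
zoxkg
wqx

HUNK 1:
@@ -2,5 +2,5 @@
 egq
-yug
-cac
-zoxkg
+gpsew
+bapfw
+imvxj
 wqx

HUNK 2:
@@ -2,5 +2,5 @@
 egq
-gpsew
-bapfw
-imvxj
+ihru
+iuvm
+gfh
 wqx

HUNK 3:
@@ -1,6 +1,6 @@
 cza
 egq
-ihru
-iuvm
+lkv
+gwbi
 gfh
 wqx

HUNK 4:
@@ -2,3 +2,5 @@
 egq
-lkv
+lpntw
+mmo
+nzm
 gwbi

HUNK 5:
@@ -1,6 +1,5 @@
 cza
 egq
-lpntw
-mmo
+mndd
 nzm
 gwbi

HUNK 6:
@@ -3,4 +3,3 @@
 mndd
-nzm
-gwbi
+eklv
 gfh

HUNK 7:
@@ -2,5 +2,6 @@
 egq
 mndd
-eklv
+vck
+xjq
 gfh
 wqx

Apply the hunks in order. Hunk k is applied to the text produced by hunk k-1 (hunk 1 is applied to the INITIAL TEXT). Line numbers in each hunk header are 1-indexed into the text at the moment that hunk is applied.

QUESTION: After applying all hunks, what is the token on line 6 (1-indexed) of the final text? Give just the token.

Answer: gfh

Derivation:
Hunk 1: at line 2 remove [yug,cac,zoxkg] add [gpsew,bapfw,imvxj] -> 6 lines: cza egq gpsew bapfw imvxj wqx
Hunk 2: at line 2 remove [gpsew,bapfw,imvxj] add [ihru,iuvm,gfh] -> 6 lines: cza egq ihru iuvm gfh wqx
Hunk 3: at line 1 remove [ihru,iuvm] add [lkv,gwbi] -> 6 lines: cza egq lkv gwbi gfh wqx
Hunk 4: at line 2 remove [lkv] add [lpntw,mmo,nzm] -> 8 lines: cza egq lpntw mmo nzm gwbi gfh wqx
Hunk 5: at line 1 remove [lpntw,mmo] add [mndd] -> 7 lines: cza egq mndd nzm gwbi gfh wqx
Hunk 6: at line 3 remove [nzm,gwbi] add [eklv] -> 6 lines: cza egq mndd eklv gfh wqx
Hunk 7: at line 2 remove [eklv] add [vck,xjq] -> 7 lines: cza egq mndd vck xjq gfh wqx
Final line 6: gfh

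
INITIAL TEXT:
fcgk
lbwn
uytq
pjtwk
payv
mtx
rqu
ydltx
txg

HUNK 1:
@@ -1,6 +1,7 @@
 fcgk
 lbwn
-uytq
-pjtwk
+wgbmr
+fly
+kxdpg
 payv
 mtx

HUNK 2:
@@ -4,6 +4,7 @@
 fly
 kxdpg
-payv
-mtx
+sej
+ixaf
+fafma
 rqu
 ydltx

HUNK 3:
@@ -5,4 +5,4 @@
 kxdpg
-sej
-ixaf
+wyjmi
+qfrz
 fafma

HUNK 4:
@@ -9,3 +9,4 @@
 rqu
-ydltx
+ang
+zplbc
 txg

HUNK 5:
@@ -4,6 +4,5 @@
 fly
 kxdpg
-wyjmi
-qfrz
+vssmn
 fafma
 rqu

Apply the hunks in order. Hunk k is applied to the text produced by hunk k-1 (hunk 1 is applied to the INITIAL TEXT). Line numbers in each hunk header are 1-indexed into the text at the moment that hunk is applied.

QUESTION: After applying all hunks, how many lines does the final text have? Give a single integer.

Hunk 1: at line 1 remove [uytq,pjtwk] add [wgbmr,fly,kxdpg] -> 10 lines: fcgk lbwn wgbmr fly kxdpg payv mtx rqu ydltx txg
Hunk 2: at line 4 remove [payv,mtx] add [sej,ixaf,fafma] -> 11 lines: fcgk lbwn wgbmr fly kxdpg sej ixaf fafma rqu ydltx txg
Hunk 3: at line 5 remove [sej,ixaf] add [wyjmi,qfrz] -> 11 lines: fcgk lbwn wgbmr fly kxdpg wyjmi qfrz fafma rqu ydltx txg
Hunk 4: at line 9 remove [ydltx] add [ang,zplbc] -> 12 lines: fcgk lbwn wgbmr fly kxdpg wyjmi qfrz fafma rqu ang zplbc txg
Hunk 5: at line 4 remove [wyjmi,qfrz] add [vssmn] -> 11 lines: fcgk lbwn wgbmr fly kxdpg vssmn fafma rqu ang zplbc txg
Final line count: 11

Answer: 11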